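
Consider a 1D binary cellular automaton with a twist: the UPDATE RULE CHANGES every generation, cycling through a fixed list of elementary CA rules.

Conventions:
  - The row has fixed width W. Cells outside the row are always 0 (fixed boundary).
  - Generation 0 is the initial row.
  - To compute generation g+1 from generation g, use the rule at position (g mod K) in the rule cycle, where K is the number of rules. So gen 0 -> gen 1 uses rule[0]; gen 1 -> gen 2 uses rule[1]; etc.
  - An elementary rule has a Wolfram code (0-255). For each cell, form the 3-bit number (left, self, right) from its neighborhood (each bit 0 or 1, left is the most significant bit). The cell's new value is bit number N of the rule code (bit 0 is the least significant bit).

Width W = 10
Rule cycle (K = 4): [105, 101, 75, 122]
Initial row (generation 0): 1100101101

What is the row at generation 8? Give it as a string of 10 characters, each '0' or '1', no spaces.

Answer: 0101100110

Derivation:
Gen 0: 1100101101
Gen 1 (rule 105): 1100011110
Gen 2 (rule 101): 0101000010
Gen 3 (rule 75): 1000011100
Gen 4 (rule 122): 0100110110
Gen 5 (rule 105): 0000111110
Gen 6 (rule 101): 1110000010
Gen 7 (rule 75): 1010111100
Gen 8 (rule 122): 0101100110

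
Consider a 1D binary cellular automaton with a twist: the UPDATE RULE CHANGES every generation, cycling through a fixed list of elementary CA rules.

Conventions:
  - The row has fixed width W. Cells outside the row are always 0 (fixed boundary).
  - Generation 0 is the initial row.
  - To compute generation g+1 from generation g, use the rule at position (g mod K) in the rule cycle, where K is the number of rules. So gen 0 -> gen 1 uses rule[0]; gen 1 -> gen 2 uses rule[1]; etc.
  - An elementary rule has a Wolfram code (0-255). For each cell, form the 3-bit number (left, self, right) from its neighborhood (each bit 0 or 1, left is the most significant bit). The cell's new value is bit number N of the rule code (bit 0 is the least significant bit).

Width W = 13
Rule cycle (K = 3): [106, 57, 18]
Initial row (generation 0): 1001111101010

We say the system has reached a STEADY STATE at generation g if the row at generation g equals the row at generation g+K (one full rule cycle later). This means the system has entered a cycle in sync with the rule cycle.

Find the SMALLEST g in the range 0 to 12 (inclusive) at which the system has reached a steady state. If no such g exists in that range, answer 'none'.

Gen 0: 1001111101010
Gen 1 (rule 106): 0011000110100
Gen 2 (rule 57): 1010110101011
Gen 3 (rule 18): 0000000000000
Gen 4 (rule 106): 0000000000000
Gen 5 (rule 57): 1111111111111
Gen 6 (rule 18): 0000000000000
Gen 7 (rule 106): 0000000000000
Gen 8 (rule 57): 1111111111111
Gen 9 (rule 18): 0000000000000
Gen 10 (rule 106): 0000000000000
Gen 11 (rule 57): 1111111111111
Gen 12 (rule 18): 0000000000000
Gen 13 (rule 106): 0000000000000
Gen 14 (rule 57): 1111111111111
Gen 15 (rule 18): 0000000000000

Answer: 3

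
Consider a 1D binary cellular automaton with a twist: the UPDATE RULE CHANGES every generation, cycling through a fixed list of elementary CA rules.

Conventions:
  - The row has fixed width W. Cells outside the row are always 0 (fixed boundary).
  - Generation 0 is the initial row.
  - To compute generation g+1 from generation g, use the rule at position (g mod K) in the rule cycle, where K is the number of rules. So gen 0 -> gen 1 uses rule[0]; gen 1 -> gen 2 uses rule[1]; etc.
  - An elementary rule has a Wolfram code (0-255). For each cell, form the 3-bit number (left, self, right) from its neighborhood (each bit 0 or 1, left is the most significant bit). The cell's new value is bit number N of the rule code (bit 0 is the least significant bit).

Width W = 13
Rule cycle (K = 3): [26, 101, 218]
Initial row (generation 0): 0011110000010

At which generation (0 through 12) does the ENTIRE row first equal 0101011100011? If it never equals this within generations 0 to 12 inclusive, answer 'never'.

Answer: never

Derivation:
Gen 0: 0011110000010
Gen 1 (rule 26): 0110001000101
Gen 2 (rule 101): 0010101010111
Gen 3 (rule 218): 0100000000111
Gen 4 (rule 26): 1010000001100
Gen 5 (rule 101): 1110111100101
Gen 6 (rule 218): 1110111111000
Gen 7 (rule 26): 1000100000100
Gen 8 (rule 101): 1010101110101
Gen 9 (rule 218): 0000001110000
Gen 10 (rule 26): 0000011001000
Gen 11 (rule 101): 1111001001011
Gen 12 (rule 218): 1111110110011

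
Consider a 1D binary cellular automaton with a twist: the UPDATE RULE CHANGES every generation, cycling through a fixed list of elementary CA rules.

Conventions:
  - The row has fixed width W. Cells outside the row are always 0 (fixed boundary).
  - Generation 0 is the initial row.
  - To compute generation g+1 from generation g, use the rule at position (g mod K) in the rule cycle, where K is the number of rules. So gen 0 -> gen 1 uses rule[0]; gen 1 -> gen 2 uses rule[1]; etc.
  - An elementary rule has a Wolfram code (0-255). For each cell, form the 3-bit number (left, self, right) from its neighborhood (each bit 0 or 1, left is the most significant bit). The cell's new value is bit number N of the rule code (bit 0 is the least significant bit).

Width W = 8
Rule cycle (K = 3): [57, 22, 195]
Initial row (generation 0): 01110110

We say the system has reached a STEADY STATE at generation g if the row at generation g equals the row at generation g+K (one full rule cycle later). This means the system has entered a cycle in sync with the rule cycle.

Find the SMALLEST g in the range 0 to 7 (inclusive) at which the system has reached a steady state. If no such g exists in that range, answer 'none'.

Gen 0: 01110110
Gen 1 (rule 57): 01001101
Gen 2 (rule 22): 11110001
Gen 3 (rule 195): 01110110
Gen 4 (rule 57): 01001101
Gen 5 (rule 22): 11110001
Gen 6 (rule 195): 01110110
Gen 7 (rule 57): 01001101
Gen 8 (rule 22): 11110001
Gen 9 (rule 195): 01110110
Gen 10 (rule 57): 01001101

Answer: 0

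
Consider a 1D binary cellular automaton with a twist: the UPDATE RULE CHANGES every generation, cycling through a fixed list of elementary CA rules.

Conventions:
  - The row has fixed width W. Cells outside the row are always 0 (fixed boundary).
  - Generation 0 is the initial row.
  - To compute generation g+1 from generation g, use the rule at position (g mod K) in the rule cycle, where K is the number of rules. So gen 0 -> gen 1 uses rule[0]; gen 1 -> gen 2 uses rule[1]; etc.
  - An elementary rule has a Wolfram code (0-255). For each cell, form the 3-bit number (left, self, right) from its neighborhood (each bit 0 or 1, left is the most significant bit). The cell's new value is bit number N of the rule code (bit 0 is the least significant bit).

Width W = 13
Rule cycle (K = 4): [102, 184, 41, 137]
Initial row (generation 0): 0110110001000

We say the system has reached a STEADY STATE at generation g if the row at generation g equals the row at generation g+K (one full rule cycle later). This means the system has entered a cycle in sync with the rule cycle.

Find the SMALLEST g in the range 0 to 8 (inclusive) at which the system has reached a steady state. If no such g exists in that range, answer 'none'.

Gen 0: 0110110001000
Gen 1 (rule 102): 1011010011000
Gen 2 (rule 184): 0110101010100
Gen 3 (rule 41): 0101010101001
Gen 4 (rule 137): 0000000000000
Gen 5 (rule 102): 0000000000000
Gen 6 (rule 184): 0000000000000
Gen 7 (rule 41): 1111111111111
Gen 8 (rule 137): 1111111111110
Gen 9 (rule 102): 0000000000010
Gen 10 (rule 184): 0000000000001
Gen 11 (rule 41): 1111111111100
Gen 12 (rule 137): 1111111111001

Answer: none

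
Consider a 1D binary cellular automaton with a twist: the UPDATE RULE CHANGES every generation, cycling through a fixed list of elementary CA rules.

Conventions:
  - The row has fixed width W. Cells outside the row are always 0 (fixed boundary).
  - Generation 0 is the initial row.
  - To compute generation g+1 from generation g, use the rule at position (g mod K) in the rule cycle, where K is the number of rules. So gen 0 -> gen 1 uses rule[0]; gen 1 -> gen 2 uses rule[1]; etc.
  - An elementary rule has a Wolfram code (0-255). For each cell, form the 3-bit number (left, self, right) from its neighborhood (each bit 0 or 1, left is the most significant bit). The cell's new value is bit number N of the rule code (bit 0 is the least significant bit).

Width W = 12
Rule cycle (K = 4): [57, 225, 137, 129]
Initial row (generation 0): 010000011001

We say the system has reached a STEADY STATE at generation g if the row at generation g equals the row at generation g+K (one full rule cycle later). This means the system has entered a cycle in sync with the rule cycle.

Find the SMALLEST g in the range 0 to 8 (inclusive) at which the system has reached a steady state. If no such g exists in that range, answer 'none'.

Answer: 7

Derivation:
Gen 0: 010000011001
Gen 1 (rule 57): 001111010100
Gen 2 (rule 225): 100111101001
Gen 3 (rule 137): 000111000000
Gen 4 (rule 129): 110010011111
Gen 5 (rule 57): 101001010000
Gen 6 (rule 225): 010000100111
Gen 7 (rule 137): 000110000110
Gen 8 (rule 129): 110000110000
Gen 9 (rule 57): 101110101111
Gen 10 (rule 225): 010111010111
Gen 11 (rule 137): 000110000110
Gen 12 (rule 129): 110000110000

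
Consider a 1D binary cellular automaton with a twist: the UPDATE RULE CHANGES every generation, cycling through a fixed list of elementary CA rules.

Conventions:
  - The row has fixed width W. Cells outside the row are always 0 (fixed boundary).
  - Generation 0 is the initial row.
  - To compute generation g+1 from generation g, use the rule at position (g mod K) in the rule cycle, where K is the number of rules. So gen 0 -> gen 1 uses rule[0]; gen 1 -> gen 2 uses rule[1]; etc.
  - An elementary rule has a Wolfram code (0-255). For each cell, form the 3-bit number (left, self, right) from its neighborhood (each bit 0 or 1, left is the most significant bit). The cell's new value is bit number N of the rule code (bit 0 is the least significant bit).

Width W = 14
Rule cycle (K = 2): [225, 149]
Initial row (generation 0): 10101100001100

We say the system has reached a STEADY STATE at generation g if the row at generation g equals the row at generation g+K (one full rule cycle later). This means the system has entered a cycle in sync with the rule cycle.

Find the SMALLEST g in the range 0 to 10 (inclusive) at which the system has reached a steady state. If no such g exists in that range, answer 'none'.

Gen 0: 10101100001100
Gen 1 (rule 225): 01010101100101
Gen 2 (rule 149): 01010100010101
Gen 3 (rule 225): 00101001001010
Gen 4 (rule 149): 10101101101011
Gen 5 (rule 225): 01010110110101
Gen 6 (rule 149): 01010000000101
Gen 7 (rule 225): 00100111110010
Gen 8 (rule 149): 10110011101011
Gen 9 (rule 225): 01010001110101
Gen 10 (rule 149): 01011100100101
Gen 11 (rule 225): 00101100000010
Gen 12 (rule 149): 10100011111011

Answer: none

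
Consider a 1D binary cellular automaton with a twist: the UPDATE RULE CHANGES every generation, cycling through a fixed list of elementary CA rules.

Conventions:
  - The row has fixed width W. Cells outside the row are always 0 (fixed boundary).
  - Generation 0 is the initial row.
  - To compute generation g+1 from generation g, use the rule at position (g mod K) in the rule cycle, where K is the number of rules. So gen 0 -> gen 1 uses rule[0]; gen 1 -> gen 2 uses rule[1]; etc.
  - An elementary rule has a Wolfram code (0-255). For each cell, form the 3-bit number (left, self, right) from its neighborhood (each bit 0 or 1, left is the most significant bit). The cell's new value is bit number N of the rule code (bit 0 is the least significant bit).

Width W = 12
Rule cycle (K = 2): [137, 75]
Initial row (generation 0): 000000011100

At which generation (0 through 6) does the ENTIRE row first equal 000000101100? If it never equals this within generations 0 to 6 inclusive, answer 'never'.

Answer: never

Derivation:
Gen 0: 000000011100
Gen 1 (rule 137): 111111011001
Gen 2 (rule 75): 100001011010
Gen 3 (rule 137): 001100010000
Gen 4 (rule 75): 111101100111
Gen 5 (rule 137): 111001000110
Gen 6 (rule 75): 101010011110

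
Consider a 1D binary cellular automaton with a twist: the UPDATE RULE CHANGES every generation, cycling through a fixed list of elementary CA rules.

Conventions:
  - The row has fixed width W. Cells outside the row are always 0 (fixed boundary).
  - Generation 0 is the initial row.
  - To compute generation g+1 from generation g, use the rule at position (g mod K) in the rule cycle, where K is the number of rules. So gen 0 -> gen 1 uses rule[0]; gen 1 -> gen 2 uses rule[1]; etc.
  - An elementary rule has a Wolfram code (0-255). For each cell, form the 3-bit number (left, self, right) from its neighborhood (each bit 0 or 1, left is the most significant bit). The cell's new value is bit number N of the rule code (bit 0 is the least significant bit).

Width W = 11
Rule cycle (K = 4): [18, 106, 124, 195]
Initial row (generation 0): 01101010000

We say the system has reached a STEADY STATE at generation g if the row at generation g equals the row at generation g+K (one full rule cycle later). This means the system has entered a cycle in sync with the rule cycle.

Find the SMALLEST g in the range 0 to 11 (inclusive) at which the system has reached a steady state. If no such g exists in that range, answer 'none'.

Gen 0: 01101010000
Gen 1 (rule 18): 10000001000
Gen 2 (rule 106): 00000010000
Gen 3 (rule 124): 00000011000
Gen 4 (rule 195): 11111101011
Gen 5 (rule 18): 00000000000
Gen 6 (rule 106): 00000000000
Gen 7 (rule 124): 00000000000
Gen 8 (rule 195): 11111111111
Gen 9 (rule 18): 00000000000
Gen 10 (rule 106): 00000000000
Gen 11 (rule 124): 00000000000
Gen 12 (rule 195): 11111111111
Gen 13 (rule 18): 00000000000
Gen 14 (rule 106): 00000000000
Gen 15 (rule 124): 00000000000

Answer: 5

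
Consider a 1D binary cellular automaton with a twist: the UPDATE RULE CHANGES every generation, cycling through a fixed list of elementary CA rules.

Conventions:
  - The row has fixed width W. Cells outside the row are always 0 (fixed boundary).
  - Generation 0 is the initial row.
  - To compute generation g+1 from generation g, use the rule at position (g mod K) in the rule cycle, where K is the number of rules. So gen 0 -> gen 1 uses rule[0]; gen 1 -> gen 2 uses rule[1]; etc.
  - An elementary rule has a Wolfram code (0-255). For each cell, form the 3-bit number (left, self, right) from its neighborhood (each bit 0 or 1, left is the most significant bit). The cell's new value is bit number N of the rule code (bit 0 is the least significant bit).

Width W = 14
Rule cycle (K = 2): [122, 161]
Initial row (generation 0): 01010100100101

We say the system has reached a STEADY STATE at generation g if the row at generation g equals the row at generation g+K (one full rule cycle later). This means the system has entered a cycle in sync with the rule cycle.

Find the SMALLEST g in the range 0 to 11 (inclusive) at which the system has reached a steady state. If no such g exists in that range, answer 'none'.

Answer: 1

Derivation:
Gen 0: 01010100100101
Gen 1 (rule 122): 10101011011010
Gen 2 (rule 161): 01010100100100
Gen 3 (rule 122): 10101011011010
Gen 4 (rule 161): 01010100100100
Gen 5 (rule 122): 10101011011010
Gen 6 (rule 161): 01010100100100
Gen 7 (rule 122): 10101011011010
Gen 8 (rule 161): 01010100100100
Gen 9 (rule 122): 10101011011010
Gen 10 (rule 161): 01010100100100
Gen 11 (rule 122): 10101011011010
Gen 12 (rule 161): 01010100100100
Gen 13 (rule 122): 10101011011010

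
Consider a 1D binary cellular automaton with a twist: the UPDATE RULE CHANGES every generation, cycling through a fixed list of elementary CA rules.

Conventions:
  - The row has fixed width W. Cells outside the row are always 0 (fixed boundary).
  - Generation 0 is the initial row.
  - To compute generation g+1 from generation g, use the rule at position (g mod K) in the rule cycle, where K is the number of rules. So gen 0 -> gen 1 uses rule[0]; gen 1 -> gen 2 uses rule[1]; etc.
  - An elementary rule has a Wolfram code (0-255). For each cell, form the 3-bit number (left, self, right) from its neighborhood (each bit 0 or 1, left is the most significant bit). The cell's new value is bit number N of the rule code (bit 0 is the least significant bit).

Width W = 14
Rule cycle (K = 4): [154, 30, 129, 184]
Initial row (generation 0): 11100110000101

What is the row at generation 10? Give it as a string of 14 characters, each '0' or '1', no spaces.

Answer: 11001101011011

Derivation:
Gen 0: 11100110000101
Gen 1 (rule 154): 11011101001000
Gen 2 (rule 30): 10010001111100
Gen 3 (rule 129): 00000100111001
Gen 4 (rule 184): 00000010110100
Gen 5 (rule 154): 00000100100010
Gen 6 (rule 30): 00001111110111
Gen 7 (rule 129): 11100111100010
Gen 8 (rule 184): 11010111010001
Gen 9 (rule 154): 10000110001010
Gen 10 (rule 30): 11001101011011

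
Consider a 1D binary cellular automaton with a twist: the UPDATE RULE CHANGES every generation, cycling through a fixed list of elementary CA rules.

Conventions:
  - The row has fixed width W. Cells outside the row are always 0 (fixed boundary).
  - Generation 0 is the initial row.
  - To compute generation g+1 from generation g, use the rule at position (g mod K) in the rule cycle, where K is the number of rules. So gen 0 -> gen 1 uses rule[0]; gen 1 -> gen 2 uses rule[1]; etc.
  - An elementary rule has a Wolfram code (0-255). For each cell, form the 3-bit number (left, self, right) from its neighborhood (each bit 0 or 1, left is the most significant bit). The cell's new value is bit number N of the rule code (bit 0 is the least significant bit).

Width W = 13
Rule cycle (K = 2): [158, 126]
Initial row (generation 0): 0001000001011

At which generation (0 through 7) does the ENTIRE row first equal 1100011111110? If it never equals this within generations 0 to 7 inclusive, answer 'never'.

Gen 0: 0001000001011
Gen 1 (rule 158): 0011100011010
Gen 2 (rule 126): 0110110111111
Gen 3 (rule 158): 1100100111110
Gen 4 (rule 126): 1111111100011
Gen 5 (rule 158): 1111111010110
Gen 6 (rule 126): 1000001111111
Gen 7 (rule 158): 1100011111110

Answer: 7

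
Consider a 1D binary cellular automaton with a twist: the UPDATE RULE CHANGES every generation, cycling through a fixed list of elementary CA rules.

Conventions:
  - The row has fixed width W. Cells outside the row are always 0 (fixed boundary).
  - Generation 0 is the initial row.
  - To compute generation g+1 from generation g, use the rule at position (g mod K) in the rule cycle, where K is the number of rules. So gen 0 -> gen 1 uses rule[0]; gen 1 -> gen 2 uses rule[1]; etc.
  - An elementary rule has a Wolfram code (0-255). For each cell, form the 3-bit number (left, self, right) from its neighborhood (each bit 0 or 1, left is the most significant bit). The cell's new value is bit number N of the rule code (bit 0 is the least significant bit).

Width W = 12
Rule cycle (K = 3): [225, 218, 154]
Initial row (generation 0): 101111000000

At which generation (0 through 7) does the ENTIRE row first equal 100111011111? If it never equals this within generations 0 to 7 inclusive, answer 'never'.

Gen 0: 101111000000
Gen 1 (rule 225): 010111011111
Gen 2 (rule 218): 100111011111
Gen 3 (rule 154): 011110011110
Gen 4 (rule 225): 001110001110
Gen 5 (rule 218): 011111011111
Gen 6 (rule 154): 111110011110
Gen 7 (rule 225): 011110001110

Answer: 2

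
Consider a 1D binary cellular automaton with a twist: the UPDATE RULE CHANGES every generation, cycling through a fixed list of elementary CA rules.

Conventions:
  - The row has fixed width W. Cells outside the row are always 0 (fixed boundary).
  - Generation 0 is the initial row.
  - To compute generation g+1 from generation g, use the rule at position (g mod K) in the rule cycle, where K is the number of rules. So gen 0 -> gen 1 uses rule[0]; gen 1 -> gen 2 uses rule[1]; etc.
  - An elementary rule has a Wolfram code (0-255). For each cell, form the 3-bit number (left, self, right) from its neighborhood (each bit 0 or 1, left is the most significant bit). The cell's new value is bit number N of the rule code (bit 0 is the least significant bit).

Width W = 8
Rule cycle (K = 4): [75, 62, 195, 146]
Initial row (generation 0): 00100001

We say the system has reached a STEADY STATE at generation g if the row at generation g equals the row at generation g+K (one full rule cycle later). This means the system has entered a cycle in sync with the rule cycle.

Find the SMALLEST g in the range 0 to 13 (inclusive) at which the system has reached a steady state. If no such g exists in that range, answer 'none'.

Answer: 0

Derivation:
Gen 0: 00100001
Gen 1 (rule 75): 11001110
Gen 2 (rule 62): 10111001
Gen 3 (rule 195): 00011010
Gen 4 (rule 146): 00100001
Gen 5 (rule 75): 11001110
Gen 6 (rule 62): 10111001
Gen 7 (rule 195): 00011010
Gen 8 (rule 146): 00100001
Gen 9 (rule 75): 11001110
Gen 10 (rule 62): 10111001
Gen 11 (rule 195): 00011010
Gen 12 (rule 146): 00100001
Gen 13 (rule 75): 11001110
Gen 14 (rule 62): 10111001
Gen 15 (rule 195): 00011010
Gen 16 (rule 146): 00100001
Gen 17 (rule 75): 11001110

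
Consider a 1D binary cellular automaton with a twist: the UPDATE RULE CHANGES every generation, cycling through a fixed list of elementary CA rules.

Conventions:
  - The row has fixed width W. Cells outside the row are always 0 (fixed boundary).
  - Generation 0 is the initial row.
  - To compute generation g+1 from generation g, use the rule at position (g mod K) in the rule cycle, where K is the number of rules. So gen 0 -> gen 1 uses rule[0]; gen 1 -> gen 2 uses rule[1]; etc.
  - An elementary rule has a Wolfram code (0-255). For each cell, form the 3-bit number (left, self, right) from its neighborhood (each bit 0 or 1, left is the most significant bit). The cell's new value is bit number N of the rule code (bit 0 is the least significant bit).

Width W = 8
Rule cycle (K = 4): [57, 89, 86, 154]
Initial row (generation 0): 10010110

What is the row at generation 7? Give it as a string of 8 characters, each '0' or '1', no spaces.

Answer: 01001111

Derivation:
Gen 0: 10010110
Gen 1 (rule 57): 01001101
Gen 2 (rule 89): 00101100
Gen 3 (rule 86): 01100110
Gen 4 (rule 154): 11011101
Gen 5 (rule 57): 10110010
Gen 6 (rule 89): 00111001
Gen 7 (rule 86): 01001111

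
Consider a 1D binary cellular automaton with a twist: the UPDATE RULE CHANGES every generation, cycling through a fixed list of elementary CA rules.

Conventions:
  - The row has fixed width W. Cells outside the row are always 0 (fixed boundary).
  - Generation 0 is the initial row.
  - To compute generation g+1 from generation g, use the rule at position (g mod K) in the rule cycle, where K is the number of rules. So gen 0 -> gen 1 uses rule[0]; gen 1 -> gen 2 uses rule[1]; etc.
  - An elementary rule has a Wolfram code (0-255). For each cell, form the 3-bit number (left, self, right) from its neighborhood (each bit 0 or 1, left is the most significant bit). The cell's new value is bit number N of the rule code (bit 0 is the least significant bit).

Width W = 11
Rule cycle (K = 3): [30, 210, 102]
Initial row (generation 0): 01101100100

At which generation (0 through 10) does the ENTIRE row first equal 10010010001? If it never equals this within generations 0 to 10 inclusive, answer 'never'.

Answer: 3

Derivation:
Gen 0: 01101100100
Gen 1 (rule 30): 11001011110
Gen 2 (rule 210): 01110001111
Gen 3 (rule 102): 10010010001
Gen 4 (rule 30): 11111111011
Gen 5 (rule 210): 01111111001
Gen 6 (rule 102): 10000001011
Gen 7 (rule 30): 11000011010
Gen 8 (rule 210): 01100101001
Gen 9 (rule 102): 10101111011
Gen 10 (rule 30): 10101000010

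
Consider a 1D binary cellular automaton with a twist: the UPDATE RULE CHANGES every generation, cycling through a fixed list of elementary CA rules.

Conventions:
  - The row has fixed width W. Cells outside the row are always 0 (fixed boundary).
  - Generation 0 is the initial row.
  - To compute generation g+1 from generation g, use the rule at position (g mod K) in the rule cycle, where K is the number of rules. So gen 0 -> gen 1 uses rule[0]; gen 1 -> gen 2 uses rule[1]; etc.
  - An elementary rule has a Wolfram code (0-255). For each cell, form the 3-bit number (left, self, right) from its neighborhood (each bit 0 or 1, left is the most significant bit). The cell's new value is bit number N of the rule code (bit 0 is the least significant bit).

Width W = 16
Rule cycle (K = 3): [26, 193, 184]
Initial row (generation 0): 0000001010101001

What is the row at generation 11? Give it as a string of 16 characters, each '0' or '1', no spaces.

Answer: 1001011001010010

Derivation:
Gen 0: 0000001010101001
Gen 1 (rule 26): 0000010000000110
Gen 2 (rule 193): 1111000111110010
Gen 3 (rule 184): 1110100111101001
Gen 4 (rule 26): 1000011100000110
Gen 5 (rule 193): 0011001101110010
Gen 6 (rule 184): 0010101011101001
Gen 7 (rule 26): 0100000010000110
Gen 8 (rule 193): 0001111000110010
Gen 9 (rule 184): 0001110100101001
Gen 10 (rule 26): 0011000011000110
Gen 11 (rule 193): 1001011001010010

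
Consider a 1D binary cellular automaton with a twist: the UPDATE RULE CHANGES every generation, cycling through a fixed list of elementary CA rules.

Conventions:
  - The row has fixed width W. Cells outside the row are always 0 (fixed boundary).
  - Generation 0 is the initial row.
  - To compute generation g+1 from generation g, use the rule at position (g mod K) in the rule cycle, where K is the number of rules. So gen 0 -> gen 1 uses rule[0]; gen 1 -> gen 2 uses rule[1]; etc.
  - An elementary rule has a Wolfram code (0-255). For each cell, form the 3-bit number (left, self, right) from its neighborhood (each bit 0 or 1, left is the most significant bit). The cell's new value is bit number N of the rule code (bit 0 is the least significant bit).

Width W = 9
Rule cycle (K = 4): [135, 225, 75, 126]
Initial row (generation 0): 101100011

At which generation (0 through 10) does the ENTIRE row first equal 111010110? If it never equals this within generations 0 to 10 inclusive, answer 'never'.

Gen 0: 101100011
Gen 1 (rule 135): 100001100
Gen 2 (rule 225): 001100101
Gen 3 (rule 75): 111101000
Gen 4 (rule 126): 100111100
Gen 5 (rule 135): 101011001
Gen 6 (rule 225): 010101000
Gen 7 (rule 75): 100000011
Gen 8 (rule 126): 110000111
Gen 9 (rule 135): 000111010
Gen 10 (rule 225): 110011100

Answer: never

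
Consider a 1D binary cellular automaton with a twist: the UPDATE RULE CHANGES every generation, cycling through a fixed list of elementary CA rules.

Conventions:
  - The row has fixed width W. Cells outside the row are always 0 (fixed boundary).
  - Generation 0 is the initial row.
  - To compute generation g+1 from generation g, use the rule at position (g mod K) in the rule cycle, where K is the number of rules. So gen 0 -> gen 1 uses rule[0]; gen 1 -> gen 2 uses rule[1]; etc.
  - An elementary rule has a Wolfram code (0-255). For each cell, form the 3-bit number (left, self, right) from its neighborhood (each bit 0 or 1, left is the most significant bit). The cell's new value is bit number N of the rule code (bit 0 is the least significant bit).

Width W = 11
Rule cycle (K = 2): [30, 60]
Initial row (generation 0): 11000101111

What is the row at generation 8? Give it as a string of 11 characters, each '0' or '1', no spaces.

Gen 0: 11000101111
Gen 1 (rule 30): 10101101000
Gen 2 (rule 60): 11111011100
Gen 3 (rule 30): 10000010010
Gen 4 (rule 60): 11000011011
Gen 5 (rule 30): 10100110010
Gen 6 (rule 60): 11110101011
Gen 7 (rule 30): 10000101010
Gen 8 (rule 60): 11000111111

Answer: 11000111111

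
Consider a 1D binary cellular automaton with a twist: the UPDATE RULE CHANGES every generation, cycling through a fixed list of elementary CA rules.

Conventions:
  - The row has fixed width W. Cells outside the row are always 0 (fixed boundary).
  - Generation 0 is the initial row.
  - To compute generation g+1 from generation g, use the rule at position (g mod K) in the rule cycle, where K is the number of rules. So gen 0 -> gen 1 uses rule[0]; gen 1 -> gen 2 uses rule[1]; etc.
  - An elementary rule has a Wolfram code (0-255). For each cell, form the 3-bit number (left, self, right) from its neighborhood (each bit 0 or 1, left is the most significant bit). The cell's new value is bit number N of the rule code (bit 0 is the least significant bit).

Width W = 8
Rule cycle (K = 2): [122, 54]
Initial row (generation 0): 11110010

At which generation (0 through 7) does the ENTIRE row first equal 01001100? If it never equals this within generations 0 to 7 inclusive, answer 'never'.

Answer: never

Derivation:
Gen 0: 11110010
Gen 1 (rule 122): 10011101
Gen 2 (rule 54): 11100011
Gen 3 (rule 122): 10110111
Gen 4 (rule 54): 11001000
Gen 5 (rule 122): 11110100
Gen 6 (rule 54): 00001110
Gen 7 (rule 122): 00011011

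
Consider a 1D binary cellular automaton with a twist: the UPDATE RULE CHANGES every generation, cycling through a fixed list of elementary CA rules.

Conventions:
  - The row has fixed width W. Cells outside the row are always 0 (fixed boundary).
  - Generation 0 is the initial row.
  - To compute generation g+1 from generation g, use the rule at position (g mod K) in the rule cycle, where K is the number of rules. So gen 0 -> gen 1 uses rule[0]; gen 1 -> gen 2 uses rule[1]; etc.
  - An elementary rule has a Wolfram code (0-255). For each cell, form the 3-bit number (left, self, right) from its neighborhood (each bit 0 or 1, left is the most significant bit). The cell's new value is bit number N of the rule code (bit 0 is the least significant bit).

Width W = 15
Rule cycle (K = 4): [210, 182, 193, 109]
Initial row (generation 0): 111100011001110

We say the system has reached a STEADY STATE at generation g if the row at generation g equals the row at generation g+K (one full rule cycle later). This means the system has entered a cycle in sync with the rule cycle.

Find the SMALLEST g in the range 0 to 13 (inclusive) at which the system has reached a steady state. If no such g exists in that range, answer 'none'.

Answer: none

Derivation:
Gen 0: 111100011001110
Gen 1 (rule 210): 011110101110111
Gen 2 (rule 182): 101101110101010
Gen 3 (rule 193): 000100110000000
Gen 4 (rule 109): 110100110111111
Gen 5 (rule 210): 010011010011111
Gen 6 (rule 182): 111100111101110
Gen 7 (rule 193): 011100011100110
Gen 8 (rule 109): 010101010100110
Gen 9 (rule 210): 100000000011011
Gen 10 (rule 182): 110000000100100
Gen 11 (rule 193): 010111110000001
Gen 12 (rule 109): 011100010111101
Gen 13 (rule 210): 101110100011100
Gen 14 (rule 182): 110101110101010
Gen 15 (rule 193): 010000110000000
Gen 16 (rule 109): 010110110111111
Gen 17 (rule 210): 100010010011111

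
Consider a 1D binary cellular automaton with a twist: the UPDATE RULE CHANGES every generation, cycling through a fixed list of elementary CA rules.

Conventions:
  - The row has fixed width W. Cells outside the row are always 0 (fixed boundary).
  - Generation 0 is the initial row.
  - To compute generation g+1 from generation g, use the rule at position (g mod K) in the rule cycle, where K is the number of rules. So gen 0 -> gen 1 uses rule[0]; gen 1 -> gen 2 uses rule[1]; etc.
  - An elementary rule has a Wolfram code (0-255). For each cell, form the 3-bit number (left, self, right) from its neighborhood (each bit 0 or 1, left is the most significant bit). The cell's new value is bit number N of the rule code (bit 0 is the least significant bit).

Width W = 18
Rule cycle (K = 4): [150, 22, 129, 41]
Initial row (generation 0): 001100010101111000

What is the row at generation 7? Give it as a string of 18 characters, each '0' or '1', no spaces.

Gen 0: 001100010101111000
Gen 1 (rule 150): 010010110100110100
Gen 2 (rule 22): 111110000111000110
Gen 3 (rule 129): 011100110010010000
Gen 4 (rule 41): 010000100000000111
Gen 5 (rule 150): 111001110000001010
Gen 6 (rule 22): 000110001000011011
Gen 7 (rule 129): 110000100011000000

Answer: 110000100011000000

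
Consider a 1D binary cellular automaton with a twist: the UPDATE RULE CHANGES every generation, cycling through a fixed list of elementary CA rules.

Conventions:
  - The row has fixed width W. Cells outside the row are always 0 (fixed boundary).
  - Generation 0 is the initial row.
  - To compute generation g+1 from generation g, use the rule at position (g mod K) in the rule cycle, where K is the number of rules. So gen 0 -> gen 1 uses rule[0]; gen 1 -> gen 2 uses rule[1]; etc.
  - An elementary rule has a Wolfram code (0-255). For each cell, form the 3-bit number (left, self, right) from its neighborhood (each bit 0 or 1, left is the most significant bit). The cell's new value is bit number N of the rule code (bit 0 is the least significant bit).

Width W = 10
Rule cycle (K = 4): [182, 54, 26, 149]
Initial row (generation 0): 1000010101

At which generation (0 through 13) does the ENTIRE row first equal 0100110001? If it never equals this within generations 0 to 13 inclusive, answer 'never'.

Answer: never

Derivation:
Gen 0: 1000010101
Gen 1 (rule 182): 1100111111
Gen 2 (rule 54): 0011000000
Gen 3 (rule 26): 0110100000
Gen 4 (rule 149): 0000111111
Gen 5 (rule 182): 0001011110
Gen 6 (rule 54): 0011100001
Gen 7 (rule 26): 0110010010
Gen 8 (rule 149): 0001011011
Gen 9 (rule 182): 0011100100
Gen 10 (rule 54): 0100011110
Gen 11 (rule 26): 1010110001
Gen 12 (rule 149): 1010001101
Gen 13 (rule 182): 1111010011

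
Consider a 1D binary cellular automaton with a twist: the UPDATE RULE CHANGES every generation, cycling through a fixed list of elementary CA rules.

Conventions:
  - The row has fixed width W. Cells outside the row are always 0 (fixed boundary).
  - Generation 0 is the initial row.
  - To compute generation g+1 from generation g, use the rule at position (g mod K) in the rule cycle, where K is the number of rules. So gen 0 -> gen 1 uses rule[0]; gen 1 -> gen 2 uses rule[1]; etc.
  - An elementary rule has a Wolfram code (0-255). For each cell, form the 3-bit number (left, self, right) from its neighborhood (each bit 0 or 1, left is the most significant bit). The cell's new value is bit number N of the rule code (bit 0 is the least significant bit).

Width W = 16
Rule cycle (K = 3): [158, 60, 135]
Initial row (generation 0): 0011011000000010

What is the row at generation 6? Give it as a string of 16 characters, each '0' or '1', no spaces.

Answer: 0001011000111101

Derivation:
Gen 0: 0011011000000010
Gen 1 (rule 158): 0110010100000111
Gen 2 (rule 60): 0101011110000100
Gen 3 (rule 135): 1101001100111101
Gen 4 (rule 158): 1001111011111001
Gen 5 (rule 60): 1101000110000101
Gen 6 (rule 135): 0001011000111101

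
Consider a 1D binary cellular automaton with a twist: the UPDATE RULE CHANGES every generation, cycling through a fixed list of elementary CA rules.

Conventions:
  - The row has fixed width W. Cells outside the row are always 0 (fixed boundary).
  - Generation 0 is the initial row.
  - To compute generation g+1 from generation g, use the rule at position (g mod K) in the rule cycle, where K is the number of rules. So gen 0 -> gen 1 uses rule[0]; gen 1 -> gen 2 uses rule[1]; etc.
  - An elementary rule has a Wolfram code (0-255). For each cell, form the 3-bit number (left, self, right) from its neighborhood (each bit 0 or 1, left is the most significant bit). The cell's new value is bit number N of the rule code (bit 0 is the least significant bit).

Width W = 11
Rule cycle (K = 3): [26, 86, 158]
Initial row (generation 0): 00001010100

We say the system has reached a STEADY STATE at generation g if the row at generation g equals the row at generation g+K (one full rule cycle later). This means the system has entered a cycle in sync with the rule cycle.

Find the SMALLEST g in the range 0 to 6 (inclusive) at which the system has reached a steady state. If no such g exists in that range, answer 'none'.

Answer: none

Derivation:
Gen 0: 00001010100
Gen 1 (rule 26): 00010000010
Gen 2 (rule 86): 00111000111
Gen 3 (rule 158): 01110101110
Gen 4 (rule 26): 11000001001
Gen 5 (rule 86): 01100011111
Gen 6 (rule 158): 11010111110
Gen 7 (rule 26): 10000100001
Gen 8 (rule 86): 11001110011
Gen 9 (rule 158): 10111101110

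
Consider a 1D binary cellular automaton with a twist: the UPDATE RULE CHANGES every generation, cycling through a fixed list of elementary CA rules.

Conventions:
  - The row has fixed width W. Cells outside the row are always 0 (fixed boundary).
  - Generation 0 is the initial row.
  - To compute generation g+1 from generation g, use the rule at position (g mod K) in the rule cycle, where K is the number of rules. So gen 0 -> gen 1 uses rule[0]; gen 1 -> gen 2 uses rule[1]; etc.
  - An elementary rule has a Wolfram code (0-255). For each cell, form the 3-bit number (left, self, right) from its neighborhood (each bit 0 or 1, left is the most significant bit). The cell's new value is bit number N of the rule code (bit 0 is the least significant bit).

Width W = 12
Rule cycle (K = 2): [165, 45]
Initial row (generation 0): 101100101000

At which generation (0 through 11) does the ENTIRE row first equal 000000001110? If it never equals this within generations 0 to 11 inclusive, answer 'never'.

Answer: never

Derivation:
Gen 0: 101100101000
Gen 1 (rule 165): 110000111011
Gen 2 (rule 45): 100110100110
Gen 3 (rule 165): 100001100000
Gen 4 (rule 45): 101101001111
Gen 5 (rule 165): 110011000110
Gen 6 (rule 45): 100010010100
Gen 7 (rule 165): 101010011101
Gen 8 (rule 45): 111110010011
Gen 9 (rule 165): 011100010000
Gen 10 (rule 45): 010001010111
Gen 11 (rule 165): 010101111010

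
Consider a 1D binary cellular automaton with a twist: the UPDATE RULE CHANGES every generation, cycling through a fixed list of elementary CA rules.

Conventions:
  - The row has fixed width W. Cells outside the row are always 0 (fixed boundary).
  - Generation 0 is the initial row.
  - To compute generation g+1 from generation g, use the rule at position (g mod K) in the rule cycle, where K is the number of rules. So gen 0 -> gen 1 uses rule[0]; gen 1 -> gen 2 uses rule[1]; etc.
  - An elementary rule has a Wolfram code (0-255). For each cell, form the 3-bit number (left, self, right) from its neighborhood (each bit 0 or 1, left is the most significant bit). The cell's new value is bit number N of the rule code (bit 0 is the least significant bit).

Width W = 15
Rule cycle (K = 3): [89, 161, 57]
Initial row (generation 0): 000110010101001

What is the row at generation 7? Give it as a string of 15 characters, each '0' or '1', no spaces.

Gen 0: 000110010101001
Gen 1 (rule 89): 110111000000100
Gen 2 (rule 161): 001010011110001
Gen 3 (rule 57): 100101010001100
Gen 4 (rule 89): 010000001101111
Gen 5 (rule 161): 000111100010110
Gen 6 (rule 57): 110100011001101
Gen 7 (rule 89): 110011011101100

Answer: 110011011101100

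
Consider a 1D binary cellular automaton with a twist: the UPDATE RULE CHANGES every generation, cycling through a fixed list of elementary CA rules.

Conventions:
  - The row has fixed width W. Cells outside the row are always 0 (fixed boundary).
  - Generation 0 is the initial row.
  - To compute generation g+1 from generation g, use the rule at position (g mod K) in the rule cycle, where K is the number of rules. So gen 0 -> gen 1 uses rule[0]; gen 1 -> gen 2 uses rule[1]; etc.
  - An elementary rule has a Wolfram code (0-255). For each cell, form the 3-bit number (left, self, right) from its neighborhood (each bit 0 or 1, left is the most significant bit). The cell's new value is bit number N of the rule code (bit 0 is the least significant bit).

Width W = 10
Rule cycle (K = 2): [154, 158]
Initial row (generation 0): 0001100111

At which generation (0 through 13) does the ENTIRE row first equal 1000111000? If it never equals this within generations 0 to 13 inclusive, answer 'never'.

Answer: 9

Derivation:
Gen 0: 0001100111
Gen 1 (rule 154): 0011011110
Gen 2 (rule 158): 0110011101
Gen 3 (rule 154): 1101111000
Gen 4 (rule 158): 1001110100
Gen 5 (rule 154): 0111100010
Gen 6 (rule 158): 1111010111
Gen 7 (rule 154): 1110000110
Gen 8 (rule 158): 1101001101
Gen 9 (rule 154): 1000111000
Gen 10 (rule 158): 1101110100
Gen 11 (rule 154): 1001100010
Gen 12 (rule 158): 1111010111
Gen 13 (rule 154): 1110000110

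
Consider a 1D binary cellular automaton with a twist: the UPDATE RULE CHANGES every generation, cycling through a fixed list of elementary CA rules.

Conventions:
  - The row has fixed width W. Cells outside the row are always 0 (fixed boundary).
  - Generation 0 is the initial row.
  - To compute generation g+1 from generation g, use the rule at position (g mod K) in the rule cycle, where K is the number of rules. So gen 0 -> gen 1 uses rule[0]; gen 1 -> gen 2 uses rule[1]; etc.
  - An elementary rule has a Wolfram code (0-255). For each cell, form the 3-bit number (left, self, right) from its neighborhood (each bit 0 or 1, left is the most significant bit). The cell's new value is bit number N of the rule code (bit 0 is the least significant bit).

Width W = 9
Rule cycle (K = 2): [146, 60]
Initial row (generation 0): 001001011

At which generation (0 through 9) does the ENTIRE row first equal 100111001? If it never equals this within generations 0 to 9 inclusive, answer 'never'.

Answer: never

Derivation:
Gen 0: 001001011
Gen 1 (rule 146): 010110000
Gen 2 (rule 60): 011101000
Gen 3 (rule 146): 101000100
Gen 4 (rule 60): 111100110
Gen 5 (rule 146): 011011001
Gen 6 (rule 60): 010110101
Gen 7 (rule 146): 100000000
Gen 8 (rule 60): 110000000
Gen 9 (rule 146): 001000000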